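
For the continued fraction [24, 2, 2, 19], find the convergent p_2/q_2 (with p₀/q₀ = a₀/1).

Using pₖ = aₖpₖ₋₁ + pₖ₋₂, qₖ = aₖqₖ₋₁ + qₖ₋₂ (with p₋₁=1, p₋₂=0, q₋₁=0, q₋₂=1):
  k=0: a=24, p=24, q=1
  k=1: a=2, p=49, q=2
  k=2: a=2, p=122, q=5

122/5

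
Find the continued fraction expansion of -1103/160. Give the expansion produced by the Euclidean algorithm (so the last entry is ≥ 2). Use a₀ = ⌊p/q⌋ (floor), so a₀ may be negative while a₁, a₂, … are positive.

[-7; 9, 2, 2, 3]

-1103 = -7×160 + 17
160 = 9×17 + 7
17 = 2×7 + 3
7 = 2×3 + 1
3 = 3×1 + 0  (stop)
So -1103/160 = [-7; 9, 2, 2, 3].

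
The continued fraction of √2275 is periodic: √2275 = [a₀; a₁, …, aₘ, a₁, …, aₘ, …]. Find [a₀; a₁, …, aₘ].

[47; 1, 2, 3, 2, 1, 94]

a₀ = ⌊√2275⌋ = 47.
With m₀=0, d₀=1 and mₖ₊₁ = dₖaₖ − mₖ, dₖ₊₁ = (n − mₖ₊₁²)/dₖ, aₖ₊₁ = ⌊(a₀+mₖ₊₁)/dₖ₊₁⌋:
  k=1: m=47, d=66, a=1
  k=2: m=19, d=29, a=2
  k=3: m=39, d=26, a=3
  k=4: m=39, d=29, a=2
  k=5: m=19, d=66, a=1
  k=6: m=47, d=1, a=94
d=1 and a=2a₀=94 at k=6, so the next step gives (m, d) = (47, 66) again — its k=1 value — and the period has length 6.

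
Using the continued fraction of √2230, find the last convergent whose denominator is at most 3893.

72251/1530

√2230 = [47; 4, 2, 18, 2, 4, 94, …] (period length 6).
Convergents:
  p_0/q_0 = 47/1
  p_1/q_1 = 189/4
  p_2/q_2 = 425/9
  p_3/q_3 = 7839/166
  p_4/q_4 = 16103/341
  p_5/q_5 = 72251/1530
  p_6/q_6 = 6807697/144161
q_5 = 1530 ≤ 3893 < 144161 = q_6, so the answer is 72251/1530.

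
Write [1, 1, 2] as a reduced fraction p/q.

Fold from the inside: start with 2/1.
  1 + 1/2 = 3/2
  1 + 2/3 = 5/3

5/3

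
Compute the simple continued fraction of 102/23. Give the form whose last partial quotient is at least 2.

[4; 2, 3, 3]

102 = 4*23 + 10
23 = 2*10 + 3
10 = 3*3 + 1
3 = 3*1 + 0  (stop)
So 102/23 = [4; 2, 3, 3].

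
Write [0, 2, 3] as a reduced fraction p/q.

3/7

Fold from the inside: start with 3/1.
  2 + 1/3 = 7/3
  0 + 3/7 = 3/7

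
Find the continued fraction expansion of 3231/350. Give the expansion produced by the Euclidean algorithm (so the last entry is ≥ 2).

3231 = 9*350 + 81
350 = 4*81 + 26
81 = 3*26 + 3
26 = 8*3 + 2
3 = 1*2 + 1
2 = 2*1 + 0  (stop)
So 3231/350 = [9; 4, 3, 8, 1, 2].

[9; 4, 3, 8, 1, 2]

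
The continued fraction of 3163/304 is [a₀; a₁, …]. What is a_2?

3163 = 10·304 + 123   →  a_0 = 10
304 = 2·123 + 58   →  a_1 = 2
123 = 2·58 + 7   →  a_2 = 2

2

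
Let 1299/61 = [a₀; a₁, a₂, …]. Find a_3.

1299 = 21·61 + 18   →  a_0 = 21
61 = 3·18 + 7   →  a_1 = 3
18 = 2·7 + 4   →  a_2 = 2
7 = 1·4 + 3   →  a_3 = 1

1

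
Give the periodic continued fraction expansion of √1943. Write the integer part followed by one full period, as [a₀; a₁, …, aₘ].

a₀ = ⌊√1943⌋ = 44.
With m₀=0, d₀=1 and mₖ₊₁ = dₖaₖ − mₖ, dₖ₊₁ = (n − mₖ₊₁²)/dₖ, aₖ₊₁ = ⌊(a₀+mₖ₊₁)/dₖ₊₁⌋:
  k=1: m=44, d=7, a=12
  k=2: m=40, d=49, a=1
  k=3: m=9, d=38, a=1
  k=4: m=29, d=29, a=2
  k=5: m=29, d=38, a=1
  k=6: m=9, d=49, a=1
  k=7: m=40, d=7, a=12
  k=8: m=44, d=1, a=88
d=1 and a=2a₀=88 at k=8, so the next step gives (m, d) = (44, 7) again — its k=1 value — and the period has length 8.

[44; 12, 1, 1, 2, 1, 1, 12, 88]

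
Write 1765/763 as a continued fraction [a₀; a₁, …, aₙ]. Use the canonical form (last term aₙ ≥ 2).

[2; 3, 5, 5, 9]

1765 = 2*763 + 239
763 = 3*239 + 46
239 = 5*46 + 9
46 = 5*9 + 1
9 = 9*1 + 0  (stop)
So 1765/763 = [2; 3, 5, 5, 9].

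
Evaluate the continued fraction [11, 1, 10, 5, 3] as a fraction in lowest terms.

2132/179

Fold from the inside: start with 3/1.
  5 + 1/3 = 16/3
  10 + 3/16 = 163/16
  1 + 16/163 = 179/163
  11 + 163/179 = 2132/179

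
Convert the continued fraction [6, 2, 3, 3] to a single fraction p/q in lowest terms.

Fold from the inside: start with 3/1.
  3 + 1/3 = 10/3
  2 + 3/10 = 23/10
  6 + 10/23 = 148/23

148/23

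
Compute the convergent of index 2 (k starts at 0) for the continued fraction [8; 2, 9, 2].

161/19

Using pₖ = aₖpₖ₋₁ + pₖ₋₂, qₖ = aₖqₖ₋₁ + qₖ₋₂ (with p₋₁=1, p₋₂=0, q₋₁=0, q₋₂=1):
  k=0: a=8, p=8, q=1
  k=1: a=2, p=17, q=2
  k=2: a=9, p=161, q=19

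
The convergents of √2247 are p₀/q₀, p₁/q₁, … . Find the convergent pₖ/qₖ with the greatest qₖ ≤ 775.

18724/395

√2247 = [47; 2, 2, 15, 2, 2, 94, …] (period length 6).
Convergents:
  p_0/q_0 = 47/1
  p_1/q_1 = 95/2
  p_2/q_2 = 237/5
  p_3/q_3 = 3650/77
  p_4/q_4 = 7537/159
  p_5/q_5 = 18724/395
  p_6/q_6 = 1767593/37289
q_5 = 395 ≤ 775 < 37289 = q_6, so the answer is 18724/395.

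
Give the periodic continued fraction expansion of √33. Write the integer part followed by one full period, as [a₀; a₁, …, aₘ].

[5; 1, 2, 1, 10]

a₀ = ⌊√33⌋ = 5.
With m₀=0, d₀=1 and mₖ₊₁ = dₖaₖ − mₖ, dₖ₊₁ = (n − mₖ₊₁²)/dₖ, aₖ₊₁ = ⌊(a₀+mₖ₊₁)/dₖ₊₁⌋:
  k=1: m=5, d=8, a=1
  k=2: m=3, d=3, a=2
  k=3: m=3, d=8, a=1
  k=4: m=5, d=1, a=10
d=1 and a=2a₀=10 at k=4, so the next step gives (m, d) = (5, 8) again — its k=1 value — and the period has length 4.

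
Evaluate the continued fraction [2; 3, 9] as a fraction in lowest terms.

65/28

Using pₖ = aₖpₖ₋₁ + pₖ₋₂ and qₖ = aₖqₖ₋₁ + qₖ₋₂:
  k=0: a=2, p=2, q=1
  k=1: a=3, p=7, q=3
  k=2: a=9, p=65, q=28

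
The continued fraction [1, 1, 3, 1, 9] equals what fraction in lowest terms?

88/49

Using pₖ = aₖpₖ₋₁ + pₖ₋₂ and qₖ = aₖqₖ₋₁ + qₖ₋₂:
  k=0: a=1, p=1, q=1
  k=1: a=1, p=2, q=1
  k=2: a=3, p=7, q=4
  k=3: a=1, p=9, q=5
  k=4: a=9, p=88, q=49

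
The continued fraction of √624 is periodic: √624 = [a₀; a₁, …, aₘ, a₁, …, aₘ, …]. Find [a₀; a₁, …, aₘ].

a₀ = ⌊√624⌋ = 24.
With m₀=0, d₀=1 and mₖ₊₁ = dₖaₖ − mₖ, dₖ₊₁ = (n − mₖ₊₁²)/dₖ, aₖ₊₁ = ⌊(a₀+mₖ₊₁)/dₖ₊₁⌋:
  k=1: m=24, d=48, a=1
  k=2: m=24, d=1, a=48
d=1 and a=2a₀=48 at k=2, so the next step gives (m, d) = (24, 48) again — its k=1 value — and the period has length 2.

[24; 1, 48]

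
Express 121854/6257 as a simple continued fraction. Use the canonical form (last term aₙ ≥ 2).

121854 = 19*6257 + 2971
6257 = 2*2971 + 315
2971 = 9*315 + 136
315 = 2*136 + 43
136 = 3*43 + 7
43 = 6*7 + 1
7 = 7*1 + 0  (stop)
So 121854/6257 = [19; 2, 9, 2, 3, 6, 7].

[19; 2, 9, 2, 3, 6, 7]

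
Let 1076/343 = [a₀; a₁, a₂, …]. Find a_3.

2

1076 = 3·343 + 47   →  a_0 = 3
343 = 7·47 + 14   →  a_1 = 7
47 = 3·14 + 5   →  a_2 = 3
14 = 2·5 + 4   →  a_3 = 2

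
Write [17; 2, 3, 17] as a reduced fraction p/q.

2109/121

Using pₖ = aₖpₖ₋₁ + pₖ₋₂ and qₖ = aₖqₖ₋₁ + qₖ₋₂:
  k=0: a=17, p=17, q=1
  k=1: a=2, p=35, q=2
  k=2: a=3, p=122, q=7
  k=3: a=17, p=2109, q=121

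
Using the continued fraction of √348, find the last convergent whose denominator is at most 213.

√348 = [18; 1, 1, 1, 8, 1, 1, 1, 36, …] (period length 8).
Convergents:
  p_0/q_0 = 18/1
  p_1/q_1 = 19/1
  p_2/q_2 = 37/2
  p_3/q_3 = 56/3
  p_4/q_4 = 485/26
  p_5/q_5 = 541/29
  p_6/q_6 = 1026/55
  p_7/q_7 = 1567/84
  p_8/q_8 = 57438/3079
q_7 = 84 ≤ 213 < 3079 = q_8, so the answer is 1567/84.

1567/84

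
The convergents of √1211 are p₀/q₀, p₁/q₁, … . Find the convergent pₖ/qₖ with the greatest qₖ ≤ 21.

√1211 = [34; 1, 3, 1, 68, …] (period length 4).
Convergents:
  p_0/q_0 = 34/1
  p_1/q_1 = 35/1
  p_2/q_2 = 139/4
  p_3/q_3 = 174/5
  p_4/q_4 = 11971/344
q_3 = 5 ≤ 21 < 344 = q_4, so the answer is 174/5.

174/5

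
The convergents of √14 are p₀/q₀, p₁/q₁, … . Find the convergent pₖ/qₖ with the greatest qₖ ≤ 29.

101/27

√14 = [3; 1, 2, 1, 6, …] (period length 4).
Convergents:
  p_0/q_0 = 3/1
  p_1/q_1 = 4/1
  p_2/q_2 = 11/3
  p_3/q_3 = 15/4
  p_4/q_4 = 101/27
  p_5/q_5 = 116/31
q_4 = 27 ≤ 29 < 31 = q_5, so the answer is 101/27.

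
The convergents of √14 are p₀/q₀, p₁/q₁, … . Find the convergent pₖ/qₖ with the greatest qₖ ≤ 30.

101/27

√14 = [3; 1, 2, 1, 6, …] (period length 4).
Convergents:
  p_0/q_0 = 3/1
  p_1/q_1 = 4/1
  p_2/q_2 = 11/3
  p_3/q_3 = 15/4
  p_4/q_4 = 101/27
  p_5/q_5 = 116/31
q_4 = 27 ≤ 30 < 31 = q_5, so the answer is 101/27.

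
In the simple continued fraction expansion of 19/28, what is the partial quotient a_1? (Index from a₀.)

1

19 = 0·28 + 19   →  a_0 = 0
28 = 1·19 + 9   →  a_1 = 1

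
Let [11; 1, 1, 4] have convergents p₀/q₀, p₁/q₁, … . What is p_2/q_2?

Using pₖ = aₖpₖ₋₁ + pₖ₋₂, qₖ = aₖqₖ₋₁ + qₖ₋₂ (with p₋₁=1, p₋₂=0, q₋₁=0, q₋₂=1):
  k=0: a=11, p=11, q=1
  k=1: a=1, p=12, q=1
  k=2: a=1, p=23, q=2

23/2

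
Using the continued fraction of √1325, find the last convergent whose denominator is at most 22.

√1325 = [36; 2, 2, 72, …] (period length 3).
Convergents:
  p_0/q_0 = 36/1
  p_1/q_1 = 73/2
  p_2/q_2 = 182/5
  p_3/q_3 = 13177/362
q_2 = 5 ≤ 22 < 362 = q_3, so the answer is 182/5.

182/5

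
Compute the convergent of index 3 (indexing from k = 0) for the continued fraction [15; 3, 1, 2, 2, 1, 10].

168/11

Using pₖ = aₖpₖ₋₁ + pₖ₋₂, qₖ = aₖqₖ₋₁ + qₖ₋₂ (with p₋₁=1, p₋₂=0, q₋₁=0, q₋₂=1):
  k=0: a=15, p=15, q=1
  k=1: a=3, p=46, q=3
  k=2: a=1, p=61, q=4
  k=3: a=2, p=168, q=11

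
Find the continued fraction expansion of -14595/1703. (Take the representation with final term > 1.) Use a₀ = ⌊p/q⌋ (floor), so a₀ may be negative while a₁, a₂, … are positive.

-14595 = -9·1703 + 732
1703 = 2·732 + 239
732 = 3·239 + 15
239 = 15·15 + 14
15 = 1·14 + 1
14 = 14·1 + 0  (stop)
So -14595/1703 = [-9; 2, 3, 15, 1, 14].

[-9; 2, 3, 15, 1, 14]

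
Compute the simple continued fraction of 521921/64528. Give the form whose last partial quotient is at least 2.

521921 = 8×64528 + 5697
64528 = 11×5697 + 1861
5697 = 3×1861 + 114
1861 = 16×114 + 37
114 = 3×37 + 3
37 = 12×3 + 1
3 = 3×1 + 0  (stop)
So 521921/64528 = [8; 11, 3, 16, 3, 12, 3].

[8; 11, 3, 16, 3, 12, 3]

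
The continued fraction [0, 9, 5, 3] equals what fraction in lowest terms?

16/147

Using pₖ = aₖpₖ₋₁ + pₖ₋₂ and qₖ = aₖqₖ₋₁ + qₖ₋₂:
  k=0: a=0, p=0, q=1
  k=1: a=9, p=1, q=9
  k=2: a=5, p=5, q=46
  k=3: a=3, p=16, q=147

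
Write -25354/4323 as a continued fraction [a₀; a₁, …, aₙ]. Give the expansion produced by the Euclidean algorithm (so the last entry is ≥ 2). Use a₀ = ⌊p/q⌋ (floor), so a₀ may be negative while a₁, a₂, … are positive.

-25354 = -6·4323 + 584
4323 = 7·584 + 235
584 = 2·235 + 114
235 = 2·114 + 7
114 = 16·7 + 2
7 = 3·2 + 1
2 = 2·1 + 0  (stop)
So -25354/4323 = [-6; 7, 2, 2, 16, 3, 2].

[-6; 7, 2, 2, 16, 3, 2]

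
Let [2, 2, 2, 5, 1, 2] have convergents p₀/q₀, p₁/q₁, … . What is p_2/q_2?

Using pₖ = aₖpₖ₋₁ + pₖ₋₂, qₖ = aₖqₖ₋₁ + qₖ₋₂ (with p₋₁=1, p₋₂=0, q₋₁=0, q₋₂=1):
  k=0: a=2, p=2, q=1
  k=1: a=2, p=5, q=2
  k=2: a=2, p=12, q=5

12/5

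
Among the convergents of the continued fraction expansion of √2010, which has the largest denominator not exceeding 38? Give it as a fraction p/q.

269/6

√2010 = [44; 1, 4, 1, 88, …] (period length 4).
Convergents:
  p_0/q_0 = 44/1
  p_1/q_1 = 45/1
  p_2/q_2 = 224/5
  p_3/q_3 = 269/6
  p_4/q_4 = 23896/533
q_3 = 6 ≤ 38 < 533 = q_4, so the answer is 269/6.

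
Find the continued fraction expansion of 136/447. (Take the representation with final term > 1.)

136 = 0*447 + 136
447 = 3*136 + 39
136 = 3*39 + 19
39 = 2*19 + 1
19 = 19*1 + 0  (stop)
So 136/447 = [0; 3, 3, 2, 19].

[0; 3, 3, 2, 19]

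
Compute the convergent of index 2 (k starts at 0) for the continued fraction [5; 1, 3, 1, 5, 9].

23/4

Using pₖ = aₖpₖ₋₁ + pₖ₋₂, qₖ = aₖqₖ₋₁ + qₖ₋₂ (with p₋₁=1, p₋₂=0, q₋₁=0, q₋₂=1):
  k=0: a=5, p=5, q=1
  k=1: a=1, p=6, q=1
  k=2: a=3, p=23, q=4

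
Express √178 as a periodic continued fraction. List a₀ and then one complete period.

[13; 2, 1, 12, 1, 2, 26]

a₀ = ⌊√178⌋ = 13.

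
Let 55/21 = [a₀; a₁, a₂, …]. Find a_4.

55 = 2·21 + 13   →  a_0 = 2
21 = 1·13 + 8   →  a_1 = 1
13 = 1·8 + 5   →  a_2 = 1
8 = 1·5 + 3   →  a_3 = 1
5 = 1·3 + 2   →  a_4 = 1

1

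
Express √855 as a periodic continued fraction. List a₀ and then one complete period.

[29; 4, 6, 4, 58]

a₀ = ⌊√855⌋ = 29.
With m₀=0, d₀=1 and mₖ₊₁ = dₖaₖ − mₖ, dₖ₊₁ = (n − mₖ₊₁²)/dₖ, aₖ₊₁ = ⌊(a₀+mₖ₊₁)/dₖ₊₁⌋:
  k=1: m=29, d=14, a=4
  k=2: m=27, d=9, a=6
  k=3: m=27, d=14, a=4
  k=4: m=29, d=1, a=58
d=1 and a=2a₀=58 at k=4, so the next step gives (m, d) = (29, 14) again — its k=1 value — and the period has length 4.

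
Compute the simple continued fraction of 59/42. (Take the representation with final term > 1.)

[1; 2, 2, 8]

59 = 1×42 + 17
42 = 2×17 + 8
17 = 2×8 + 1
8 = 8×1 + 0  (stop)
So 59/42 = [1; 2, 2, 8].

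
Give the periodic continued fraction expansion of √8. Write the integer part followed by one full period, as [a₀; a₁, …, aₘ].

[2; 1, 4]

a₀ = ⌊√8⌋ = 2.
With m₀=0, d₀=1 and mₖ₊₁ = dₖaₖ − mₖ, dₖ₊₁ = (n − mₖ₊₁²)/dₖ, aₖ₊₁ = ⌊(a₀+mₖ₊₁)/dₖ₊₁⌋:
  k=1: m=2, d=4, a=1
  k=2: m=2, d=1, a=4
d=1 and a=2a₀=4 at k=2, so the next step gives (m, d) = (2, 4) again — its k=1 value — and the period has length 2.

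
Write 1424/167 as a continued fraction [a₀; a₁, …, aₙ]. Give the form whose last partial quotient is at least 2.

1424 = 8·167 + 88
167 = 1·88 + 79
88 = 1·79 + 9
79 = 8·9 + 7
9 = 1·7 + 2
7 = 3·2 + 1
2 = 2·1 + 0  (stop)
So 1424/167 = [8; 1, 1, 8, 1, 3, 2].

[8; 1, 1, 8, 1, 3, 2]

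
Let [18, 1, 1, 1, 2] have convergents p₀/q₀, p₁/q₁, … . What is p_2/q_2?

Using pₖ = aₖpₖ₋₁ + pₖ₋₂, qₖ = aₖqₖ₋₁ + qₖ₋₂ (with p₋₁=1, p₋₂=0, q₋₁=0, q₋₂=1):
  k=0: a=18, p=18, q=1
  k=1: a=1, p=19, q=1
  k=2: a=1, p=37, q=2

37/2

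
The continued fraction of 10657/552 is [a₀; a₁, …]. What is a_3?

1

10657 = 19·552 + 169   →  a_0 = 19
552 = 3·169 + 45   →  a_1 = 3
169 = 3·45 + 34   →  a_2 = 3
45 = 1·34 + 11   →  a_3 = 1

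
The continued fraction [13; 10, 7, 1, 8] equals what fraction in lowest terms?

Fold from the inside: start with 8/1.
  1 + 1/8 = 9/8
  7 + 8/9 = 71/9
  10 + 9/71 = 719/71
  13 + 71/719 = 9418/719

9418/719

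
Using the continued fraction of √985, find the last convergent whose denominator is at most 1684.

√985 = [31; 2, 1, 1, 2, 62, …] (period length 5).
Convergents:
  p_0/q_0 = 31/1
  p_1/q_1 = 63/2
  p_2/q_2 = 94/3
  p_3/q_3 = 157/5
  p_4/q_4 = 408/13
  p_5/q_5 = 25453/811
  p_6/q_6 = 51314/1635
  p_7/q_7 = 76767/2446
q_6 = 1635 ≤ 1684 < 2446 = q_7, so the answer is 51314/1635.

51314/1635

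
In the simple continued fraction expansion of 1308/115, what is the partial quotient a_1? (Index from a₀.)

2

1308 = 11·115 + 43   →  a_0 = 11
115 = 2·43 + 29   →  a_1 = 2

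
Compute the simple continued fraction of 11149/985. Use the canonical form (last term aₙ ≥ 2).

[11; 3, 7, 3, 3, 4]

11149 = 11*985 + 314
985 = 3*314 + 43
314 = 7*43 + 13
43 = 3*13 + 4
13 = 3*4 + 1
4 = 4*1 + 0  (stop)
So 11149/985 = [11; 3, 7, 3, 3, 4].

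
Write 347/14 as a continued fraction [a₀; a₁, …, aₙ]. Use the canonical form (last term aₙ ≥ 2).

347 = 24·14 + 11
14 = 1·11 + 3
11 = 3·3 + 2
3 = 1·2 + 1
2 = 2·1 + 0  (stop)
So 347/14 = [24; 1, 3, 1, 2].

[24; 1, 3, 1, 2]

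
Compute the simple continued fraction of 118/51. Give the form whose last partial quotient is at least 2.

118 = 2·51 + 16
51 = 3·16 + 3
16 = 5·3 + 1
3 = 3·1 + 0  (stop)
So 118/51 = [2; 3, 5, 3].

[2; 3, 5, 3]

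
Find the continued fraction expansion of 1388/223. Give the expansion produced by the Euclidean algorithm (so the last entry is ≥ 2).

1388 = 6*223 + 50
223 = 4*50 + 23
50 = 2*23 + 4
23 = 5*4 + 3
4 = 1*3 + 1
3 = 3*1 + 0  (stop)
So 1388/223 = [6; 4, 2, 5, 1, 3].

[6; 4, 2, 5, 1, 3]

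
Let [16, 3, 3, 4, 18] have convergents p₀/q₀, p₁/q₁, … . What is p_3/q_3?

701/43

Using pₖ = aₖpₖ₋₁ + pₖ₋₂, qₖ = aₖqₖ₋₁ + qₖ₋₂ (with p₋₁=1, p₋₂=0, q₋₁=0, q₋₂=1):
  k=0: a=16, p=16, q=1
  k=1: a=3, p=49, q=3
  k=2: a=3, p=163, q=10
  k=3: a=4, p=701, q=43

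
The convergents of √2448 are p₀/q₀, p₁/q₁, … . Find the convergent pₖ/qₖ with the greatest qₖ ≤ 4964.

√2448 = [49; 2, 10, 2, 98, …] (period length 4).
Convergents:
  p_0/q_0 = 49/1
  p_1/q_1 = 99/2
  p_2/q_2 = 1039/21
  p_3/q_3 = 2177/44
  p_4/q_4 = 214385/4333
  p_5/q_5 = 430947/8710
q_4 = 4333 ≤ 4964 < 8710 = q_5, so the answer is 214385/4333.

214385/4333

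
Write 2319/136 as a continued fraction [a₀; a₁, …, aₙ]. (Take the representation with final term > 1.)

2319 = 17·136 + 7
136 = 19·7 + 3
7 = 2·3 + 1
3 = 3·1 + 0  (stop)
So 2319/136 = [17; 19, 2, 3].

[17; 19, 2, 3]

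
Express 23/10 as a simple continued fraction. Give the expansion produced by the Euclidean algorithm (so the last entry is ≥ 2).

23 = 2×10 + 3
10 = 3×3 + 1
3 = 3×1 + 0  (stop)
So 23/10 = [2; 3, 3].

[2; 3, 3]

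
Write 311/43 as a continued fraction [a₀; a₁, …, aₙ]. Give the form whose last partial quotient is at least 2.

311 = 7*43 + 10
43 = 4*10 + 3
10 = 3*3 + 1
3 = 3*1 + 0  (stop)
So 311/43 = [7; 4, 3, 3].

[7; 4, 3, 3]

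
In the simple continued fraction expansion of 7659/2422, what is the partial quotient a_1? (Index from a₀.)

7659 = 3·2422 + 393   →  a_0 = 3
2422 = 6·393 + 64   →  a_1 = 6

6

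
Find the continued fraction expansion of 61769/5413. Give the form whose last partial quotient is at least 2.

61769 = 11*5413 + 2226
5413 = 2*2226 + 961
2226 = 2*961 + 304
961 = 3*304 + 49
304 = 6*49 + 10
49 = 4*10 + 9
10 = 1*9 + 1
9 = 9*1 + 0  (stop)
So 61769/5413 = [11; 2, 2, 3, 6, 4, 1, 9].

[11; 2, 2, 3, 6, 4, 1, 9]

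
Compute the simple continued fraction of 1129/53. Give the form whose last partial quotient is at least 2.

[21; 3, 3, 5]

1129 = 21*53 + 16
53 = 3*16 + 5
16 = 3*5 + 1
5 = 5*1 + 0  (stop)
So 1129/53 = [21; 3, 3, 5].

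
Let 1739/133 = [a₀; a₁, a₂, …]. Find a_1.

13

1739 = 13·133 + 10   →  a_0 = 13
133 = 13·10 + 3   →  a_1 = 13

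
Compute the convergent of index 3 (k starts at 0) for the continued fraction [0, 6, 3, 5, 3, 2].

Using pₖ = aₖpₖ₋₁ + pₖ₋₂, qₖ = aₖqₖ₋₁ + qₖ₋₂ (with p₋₁=1, p₋₂=0, q₋₁=0, q₋₂=1):
  k=0: a=0, p=0, q=1
  k=1: a=6, p=1, q=6
  k=2: a=3, p=3, q=19
  k=3: a=5, p=16, q=101

16/101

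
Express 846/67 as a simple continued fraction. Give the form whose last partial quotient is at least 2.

[12; 1, 1, 1, 2, 8]

846 = 12·67 + 42
67 = 1·42 + 25
42 = 1·25 + 17
25 = 1·17 + 8
17 = 2·8 + 1
8 = 8·1 + 0  (stop)
So 846/67 = [12; 1, 1, 1, 2, 8].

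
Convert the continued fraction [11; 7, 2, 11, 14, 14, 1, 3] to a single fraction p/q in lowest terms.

1599303/143645

Fold from the inside: start with 3/1.
  1 + 1/3 = 4/3
  14 + 3/4 = 59/4
  14 + 4/59 = 830/59
  11 + 59/830 = 9189/830
  2 + 830/9189 = 19208/9189
  7 + 9189/19208 = 143645/19208
  11 + 19208/143645 = 1599303/143645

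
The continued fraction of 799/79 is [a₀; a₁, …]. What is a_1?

8

799 = 10·79 + 9   →  a_0 = 10
79 = 8·9 + 7   →  a_1 = 8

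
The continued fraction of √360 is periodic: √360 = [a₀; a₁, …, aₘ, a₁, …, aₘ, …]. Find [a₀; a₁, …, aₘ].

a₀ = ⌊√360⌋ = 18.
With m₀=0, d₀=1 and mₖ₊₁ = dₖaₖ − mₖ, dₖ₊₁ = (n − mₖ₊₁²)/dₖ, aₖ₊₁ = ⌊(a₀+mₖ₊₁)/dₖ₊₁⌋:
  k=1: m=18, d=36, a=1
  k=2: m=18, d=1, a=36
d=1 and a=2a₀=36 at k=2, so the next step gives (m, d) = (18, 36) again — its k=1 value — and the period has length 2.

[18; 1, 36]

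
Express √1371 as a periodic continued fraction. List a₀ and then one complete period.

[37; 37, 74]

a₀ = ⌊√1371⌋ = 37.
With m₀=0, d₀=1 and mₖ₊₁ = dₖaₖ − mₖ, dₖ₊₁ = (n − mₖ₊₁²)/dₖ, aₖ₊₁ = ⌊(a₀+mₖ₊₁)/dₖ₊₁⌋:
  k=1: m=37, d=2, a=37
  k=2: m=37, d=1, a=74
d=1 and a=2a₀=74 at k=2, so the next step gives (m, d) = (37, 2) again — its k=1 value — and the period has length 2.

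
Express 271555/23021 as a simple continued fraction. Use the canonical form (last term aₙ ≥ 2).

[11; 1, 3, 1, 9, 8, 7, 8]

271555 = 11·23021 + 18324
23021 = 1·18324 + 4697
18324 = 3·4697 + 4233
4697 = 1·4233 + 464
4233 = 9·464 + 57
464 = 8·57 + 8
57 = 7·8 + 1
8 = 8·1 + 0  (stop)
So 271555/23021 = [11; 1, 3, 1, 9, 8, 7, 8].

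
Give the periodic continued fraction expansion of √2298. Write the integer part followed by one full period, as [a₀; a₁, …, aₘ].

a₀ = ⌊√2298⌋ = 47.
With m₀=0, d₀=1 and mₖ₊₁ = dₖaₖ − mₖ, dₖ₊₁ = (n − mₖ₊₁²)/dₖ, aₖ₊₁ = ⌊(a₀+mₖ₊₁)/dₖ₊₁⌋:
  k=1: m=47, d=89, a=1
  k=2: m=42, d=6, a=14
  k=3: m=42, d=89, a=1
  k=4: m=47, d=1, a=94
d=1 and a=2a₀=94 at k=4, so the next step gives (m, d) = (47, 89) again — its k=1 value — and the period has length 4.

[47; 1, 14, 1, 94]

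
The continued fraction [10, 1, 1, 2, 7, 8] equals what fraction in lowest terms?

3189/301

Using pₖ = aₖpₖ₋₁ + pₖ₋₂ and qₖ = aₖqₖ₋₁ + qₖ₋₂:
  k=0: a=10, p=10, q=1
  k=1: a=1, p=11, q=1
  k=2: a=1, p=21, q=2
  k=3: a=2, p=53, q=5
  k=4: a=7, p=392, q=37
  k=5: a=8, p=3189, q=301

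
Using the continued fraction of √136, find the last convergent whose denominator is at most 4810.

55499/4759

√136 = [11; 1, 1, 1, 22, …] (period length 4).
Convergents:
  p_0/q_0 = 11/1
  p_1/q_1 = 12/1
  p_2/q_2 = 23/2
  p_3/q_3 = 35/3
  p_4/q_4 = 793/68
  p_5/q_5 = 828/71
  p_6/q_6 = 1621/139
  p_7/q_7 = 2449/210
  p_8/q_8 = 55499/4759
  p_9/q_9 = 57948/4969
q_8 = 4759 ≤ 4810 < 4969 = q_9, so the answer is 55499/4759.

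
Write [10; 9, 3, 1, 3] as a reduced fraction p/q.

1405/139

Using pₖ = aₖpₖ₋₁ + pₖ₋₂ and qₖ = aₖqₖ₋₁ + qₖ₋₂:
  k=0: a=10, p=10, q=1
  k=1: a=9, p=91, q=9
  k=2: a=3, p=283, q=28
  k=3: a=1, p=374, q=37
  k=4: a=3, p=1405, q=139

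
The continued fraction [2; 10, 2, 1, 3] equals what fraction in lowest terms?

239/114

Fold from the inside: start with 3/1.
  1 + 1/3 = 4/3
  2 + 3/4 = 11/4
  10 + 4/11 = 114/11
  2 + 11/114 = 239/114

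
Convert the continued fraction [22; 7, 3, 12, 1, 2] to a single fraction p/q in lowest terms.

Using pₖ = aₖpₖ₋₁ + pₖ₋₂ and qₖ = aₖqₖ₋₁ + qₖ₋₂:
  k=0: a=22, p=22, q=1
  k=1: a=7, p=155, q=7
  k=2: a=3, p=487, q=22
  k=3: a=12, p=5999, q=271
  k=4: a=1, p=6486, q=293
  k=5: a=2, p=18971, q=857

18971/857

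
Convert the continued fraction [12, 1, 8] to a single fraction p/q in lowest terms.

116/9

Using pₖ = aₖpₖ₋₁ + pₖ₋₂ and qₖ = aₖqₖ₋₁ + qₖ₋₂:
  k=0: a=12, p=12, q=1
  k=1: a=1, p=13, q=1
  k=2: a=8, p=116, q=9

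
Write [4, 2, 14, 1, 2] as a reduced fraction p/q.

Fold from the inside: start with 2/1.
  1 + 1/2 = 3/2
  14 + 2/3 = 44/3
  2 + 3/44 = 91/44
  4 + 44/91 = 408/91

408/91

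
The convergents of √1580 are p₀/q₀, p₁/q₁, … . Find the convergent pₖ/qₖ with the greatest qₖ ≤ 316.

√1580 = [39; 1, 2, 1, 78, …] (period length 4).
Convergents:
  p_0/q_0 = 39/1
  p_1/q_1 = 40/1
  p_2/q_2 = 119/3
  p_3/q_3 = 159/4
  p_4/q_4 = 12521/315
  p_5/q_5 = 12680/319
q_4 = 315 ≤ 316 < 319 = q_5, so the answer is 12521/315.

12521/315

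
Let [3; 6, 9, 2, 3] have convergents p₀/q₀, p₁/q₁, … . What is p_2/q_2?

Using pₖ = aₖpₖ₋₁ + pₖ₋₂, qₖ = aₖqₖ₋₁ + qₖ₋₂ (with p₋₁=1, p₋₂=0, q₋₁=0, q₋₂=1):
  k=0: a=3, p=3, q=1
  k=1: a=6, p=19, q=6
  k=2: a=9, p=174, q=55

174/55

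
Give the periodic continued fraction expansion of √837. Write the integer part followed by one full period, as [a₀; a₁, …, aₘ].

a₀ = ⌊√837⌋ = 28.
With m₀=0, d₀=1 and mₖ₊₁ = dₖaₖ − mₖ, dₖ₊₁ = (n − mₖ₊₁²)/dₖ, aₖ₊₁ = ⌊(a₀+mₖ₊₁)/dₖ₊₁⌋:
  k=1: m=28, d=53, a=1
  k=2: m=25, d=4, a=13
  k=3: m=27, d=27, a=2
  k=4: m=27, d=4, a=13
  k=5: m=25, d=53, a=1
  k=6: m=28, d=1, a=56
d=1 and a=2a₀=56 at k=6, so the next step gives (m, d) = (28, 53) again — its k=1 value — and the period has length 6.

[28; 1, 13, 2, 13, 1, 56]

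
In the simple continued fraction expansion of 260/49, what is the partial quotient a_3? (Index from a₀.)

260 = 5·49 + 15   →  a_0 = 5
49 = 3·15 + 4   →  a_1 = 3
15 = 3·4 + 3   →  a_2 = 3
4 = 1·3 + 1   →  a_3 = 1

1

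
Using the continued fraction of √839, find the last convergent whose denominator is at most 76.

840/29

√839 = [28; 1, 27, 1, 56, …] (period length 4).
Convergents:
  p_0/q_0 = 28/1
  p_1/q_1 = 29/1
  p_2/q_2 = 811/28
  p_3/q_3 = 840/29
  p_4/q_4 = 47851/1652
q_3 = 29 ≤ 76 < 1652 = q_4, so the answer is 840/29.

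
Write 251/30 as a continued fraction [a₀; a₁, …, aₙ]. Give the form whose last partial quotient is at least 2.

251 = 8*30 + 11
30 = 2*11 + 8
11 = 1*8 + 3
8 = 2*3 + 2
3 = 1*2 + 1
2 = 2*1 + 0  (stop)
So 251/30 = [8; 2, 1, 2, 1, 2].

[8; 2, 1, 2, 1, 2]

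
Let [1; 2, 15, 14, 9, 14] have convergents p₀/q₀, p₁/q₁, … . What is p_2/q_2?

Using pₖ = aₖpₖ₋₁ + pₖ₋₂, qₖ = aₖqₖ₋₁ + qₖ₋₂ (with p₋₁=1, p₋₂=0, q₋₁=0, q₋₂=1):
  k=0: a=1, p=1, q=1
  k=1: a=2, p=3, q=2
  k=2: a=15, p=46, q=31

46/31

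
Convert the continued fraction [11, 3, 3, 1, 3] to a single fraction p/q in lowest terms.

554/49

Using pₖ = aₖpₖ₋₁ + pₖ₋₂ and qₖ = aₖqₖ₋₁ + qₖ₋₂:
  k=0: a=11, p=11, q=1
  k=1: a=3, p=34, q=3
  k=2: a=3, p=113, q=10
  k=3: a=1, p=147, q=13
  k=4: a=3, p=554, q=49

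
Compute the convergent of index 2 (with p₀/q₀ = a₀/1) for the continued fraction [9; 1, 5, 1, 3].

Using pₖ = aₖpₖ₋₁ + pₖ₋₂, qₖ = aₖqₖ₋₁ + qₖ₋₂ (with p₋₁=1, p₋₂=0, q₋₁=0, q₋₂=1):
  k=0: a=9, p=9, q=1
  k=1: a=1, p=10, q=1
  k=2: a=5, p=59, q=6

59/6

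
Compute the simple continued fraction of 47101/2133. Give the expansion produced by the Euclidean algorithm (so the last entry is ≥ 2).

47101 = 22·2133 + 175
2133 = 12·175 + 33
175 = 5·33 + 10
33 = 3·10 + 3
10 = 3·3 + 1
3 = 3·1 + 0  (stop)
So 47101/2133 = [22; 12, 5, 3, 3, 3].

[22; 12, 5, 3, 3, 3]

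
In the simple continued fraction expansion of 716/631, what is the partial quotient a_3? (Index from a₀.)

716 = 1·631 + 85   →  a_0 = 1
631 = 7·85 + 36   →  a_1 = 7
85 = 2·36 + 13   →  a_2 = 2
36 = 2·13 + 10   →  a_3 = 2

2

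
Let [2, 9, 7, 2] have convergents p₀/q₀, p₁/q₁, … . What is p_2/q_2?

135/64

Using pₖ = aₖpₖ₋₁ + pₖ₋₂, qₖ = aₖqₖ₋₁ + qₖ₋₂ (with p₋₁=1, p₋₂=0, q₋₁=0, q₋₂=1):
  k=0: a=2, p=2, q=1
  k=1: a=9, p=19, q=9
  k=2: a=7, p=135, q=64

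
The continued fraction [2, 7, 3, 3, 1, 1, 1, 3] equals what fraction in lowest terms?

2045/957

Using pₖ = aₖpₖ₋₁ + pₖ₋₂ and qₖ = aₖqₖ₋₁ + qₖ₋₂:
  k=0: a=2, p=2, q=1
  k=1: a=7, p=15, q=7
  k=2: a=3, p=47, q=22
  k=3: a=3, p=156, q=73
  k=4: a=1, p=203, q=95
  k=5: a=1, p=359, q=168
  k=6: a=1, p=562, q=263
  k=7: a=3, p=2045, q=957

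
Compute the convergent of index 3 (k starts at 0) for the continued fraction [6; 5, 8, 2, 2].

539/87

Using pₖ = aₖpₖ₋₁ + pₖ₋₂, qₖ = aₖqₖ₋₁ + qₖ₋₂ (with p₋₁=1, p₋₂=0, q₋₁=0, q₋₂=1):
  k=0: a=6, p=6, q=1
  k=1: a=5, p=31, q=5
  k=2: a=8, p=254, q=41
  k=3: a=2, p=539, q=87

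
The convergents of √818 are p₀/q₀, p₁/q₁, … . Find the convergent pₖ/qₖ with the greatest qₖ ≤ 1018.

√818 = [28; 1, 1, 1, 1, 56, …] (period length 5).
Convergents:
  p_0/q_0 = 28/1
  p_1/q_1 = 29/1
  p_2/q_2 = 57/2
  p_3/q_3 = 86/3
  p_4/q_4 = 143/5
  p_5/q_5 = 8094/283
  p_6/q_6 = 8237/288
  p_7/q_7 = 16331/571
  p_8/q_8 = 24568/859
  p_9/q_9 = 40899/1430
q_8 = 859 ≤ 1018 < 1430 = q_9, so the answer is 24568/859.

24568/859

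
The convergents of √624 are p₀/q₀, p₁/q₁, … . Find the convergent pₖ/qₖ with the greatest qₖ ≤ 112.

1249/50

√624 = [24; 1, 48, …] (period length 2).
Convergents:
  p_0/q_0 = 24/1
  p_1/q_1 = 25/1
  p_2/q_2 = 1224/49
  p_3/q_3 = 1249/50
  p_4/q_4 = 61176/2449
q_3 = 50 ≤ 112 < 2449 = q_4, so the answer is 1249/50.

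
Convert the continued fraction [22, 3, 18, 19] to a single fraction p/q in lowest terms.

23399/1048

Using pₖ = aₖpₖ₋₁ + pₖ₋₂ and qₖ = aₖqₖ₋₁ + qₖ₋₂:
  k=0: a=22, p=22, q=1
  k=1: a=3, p=67, q=3
  k=2: a=18, p=1228, q=55
  k=3: a=19, p=23399, q=1048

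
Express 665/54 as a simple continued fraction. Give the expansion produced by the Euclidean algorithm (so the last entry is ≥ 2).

[12; 3, 5, 1, 2]

665 = 12×54 + 17
54 = 3×17 + 3
17 = 5×3 + 2
3 = 1×2 + 1
2 = 2×1 + 0  (stop)
So 665/54 = [12; 3, 5, 1, 2].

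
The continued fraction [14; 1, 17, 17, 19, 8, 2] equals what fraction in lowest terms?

1495673/100081

Fold from the inside: start with 2/1.
  8 + 1/2 = 17/2
  19 + 2/17 = 325/17
  17 + 17/325 = 5542/325
  17 + 325/5542 = 94539/5542
  1 + 5542/94539 = 100081/94539
  14 + 94539/100081 = 1495673/100081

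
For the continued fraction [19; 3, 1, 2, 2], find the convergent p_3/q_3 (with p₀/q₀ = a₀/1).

Using pₖ = aₖpₖ₋₁ + pₖ₋₂, qₖ = aₖqₖ₋₁ + qₖ₋₂ (with p₋₁=1, p₋₂=0, q₋₁=0, q₋₂=1):
  k=0: a=19, p=19, q=1
  k=1: a=3, p=58, q=3
  k=2: a=1, p=77, q=4
  k=3: a=2, p=212, q=11

212/11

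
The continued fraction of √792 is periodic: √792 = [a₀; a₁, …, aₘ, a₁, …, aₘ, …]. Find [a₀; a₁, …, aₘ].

[28; 7, 56]

a₀ = ⌊√792⌋ = 28.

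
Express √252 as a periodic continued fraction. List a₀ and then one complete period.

a₀ = ⌊√252⌋ = 15.
With m₀=0, d₀=1 and mₖ₊₁ = dₖaₖ − mₖ, dₖ₊₁ = (n − mₖ₊₁²)/dₖ, aₖ₊₁ = ⌊(a₀+mₖ₊₁)/dₖ₊₁⌋:
  k=1: m=15, d=27, a=1
  k=2: m=12, d=4, a=6
  k=3: m=12, d=27, a=1
  k=4: m=15, d=1, a=30
d=1 and a=2a₀=30 at k=4, so the next step gives (m, d) = (15, 27) again — its k=1 value — and the period has length 4.

[15; 1, 6, 1, 30]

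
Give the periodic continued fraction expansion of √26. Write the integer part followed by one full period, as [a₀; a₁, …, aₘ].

[5; 10]

a₀ = ⌊√26⌋ = 5.
With m₀=0, d₀=1 and mₖ₊₁ = dₖaₖ − mₖ, dₖ₊₁ = (n − mₖ₊₁²)/dₖ, aₖ₊₁ = ⌊(a₀+mₖ₊₁)/dₖ₊₁⌋:
  k=1: m=5, d=1, a=10
d=1 and a=2a₀=10 at k=1, so the next step gives (m, d) = (5, 1) again — its k=1 value — and the period has length 1.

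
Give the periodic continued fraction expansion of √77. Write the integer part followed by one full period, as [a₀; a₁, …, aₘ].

a₀ = ⌊√77⌋ = 8.
With m₀=0, d₀=1 and mₖ₊₁ = dₖaₖ − mₖ, dₖ₊₁ = (n − mₖ₊₁²)/dₖ, aₖ₊₁ = ⌊(a₀+mₖ₊₁)/dₖ₊₁⌋:
  k=1: m=8, d=13, a=1
  k=2: m=5, d=4, a=3
  k=3: m=7, d=7, a=2
  k=4: m=7, d=4, a=3
  k=5: m=5, d=13, a=1
  k=6: m=8, d=1, a=16
d=1 and a=2a₀=16 at k=6, so the next step gives (m, d) = (8, 13) again — its k=1 value — and the period has length 6.

[8; 1, 3, 2, 3, 1, 16]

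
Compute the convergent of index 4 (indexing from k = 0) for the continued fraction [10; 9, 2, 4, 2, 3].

Using pₖ = aₖpₖ₋₁ + pₖ₋₂, qₖ = aₖqₖ₋₁ + qₖ₋₂ (with p₋₁=1, p₋₂=0, q₋₁=0, q₋₂=1):
  k=0: a=10, p=10, q=1
  k=1: a=9, p=91, q=9
  k=2: a=2, p=192, q=19
  k=3: a=4, p=859, q=85
  k=4: a=2, p=1910, q=189

1910/189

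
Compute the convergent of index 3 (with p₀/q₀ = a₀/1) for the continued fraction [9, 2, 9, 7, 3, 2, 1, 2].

1279/135

Using pₖ = aₖpₖ₋₁ + pₖ₋₂, qₖ = aₖqₖ₋₁ + qₖ₋₂ (with p₋₁=1, p₋₂=0, q₋₁=0, q₋₂=1):
  k=0: a=9, p=9, q=1
  k=1: a=2, p=19, q=2
  k=2: a=9, p=180, q=19
  k=3: a=7, p=1279, q=135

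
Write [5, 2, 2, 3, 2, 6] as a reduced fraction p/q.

Using pₖ = aₖpₖ₋₁ + pₖ₋₂ and qₖ = aₖqₖ₋₁ + qₖ₋₂:
  k=0: a=5, p=5, q=1
  k=1: a=2, p=11, q=2
  k=2: a=2, p=27, q=5
  k=3: a=3, p=92, q=17
  k=4: a=2, p=211, q=39
  k=5: a=6, p=1358, q=251

1358/251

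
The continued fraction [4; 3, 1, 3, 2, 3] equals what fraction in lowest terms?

Using pₖ = aₖpₖ₋₁ + pₖ₋₂ and qₖ = aₖqₖ₋₁ + qₖ₋₂:
  k=0: a=4, p=4, q=1
  k=1: a=3, p=13, q=3
  k=2: a=1, p=17, q=4
  k=3: a=3, p=64, q=15
  k=4: a=2, p=145, q=34
  k=5: a=3, p=499, q=117

499/117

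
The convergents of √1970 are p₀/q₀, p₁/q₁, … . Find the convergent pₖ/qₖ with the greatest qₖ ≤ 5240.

153571/3460

√1970 = [44; 2, 1, 1, 2, 88, …] (period length 5).
Convergents:
  p_0/q_0 = 44/1
  p_1/q_1 = 89/2
  p_2/q_2 = 133/3
  p_3/q_3 = 222/5
  p_4/q_4 = 577/13
  p_5/q_5 = 50998/1149
  p_6/q_6 = 102573/2311
  p_7/q_7 = 153571/3460
  p_8/q_8 = 256144/5771
q_7 = 3460 ≤ 5240 < 5771 = q_8, so the answer is 153571/3460.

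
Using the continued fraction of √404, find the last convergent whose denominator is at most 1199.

8060/401

√404 = [20; 10, 40, …] (period length 2).
Convergents:
  p_0/q_0 = 20/1
  p_1/q_1 = 201/10
  p_2/q_2 = 8060/401
  p_3/q_3 = 80801/4020
q_2 = 401 ≤ 1199 < 4020 = q_3, so the answer is 8060/401.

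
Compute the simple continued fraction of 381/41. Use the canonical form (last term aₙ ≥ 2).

381 = 9*41 + 12
41 = 3*12 + 5
12 = 2*5 + 2
5 = 2*2 + 1
2 = 2*1 + 0  (stop)
So 381/41 = [9; 3, 2, 2, 2].

[9; 3, 2, 2, 2]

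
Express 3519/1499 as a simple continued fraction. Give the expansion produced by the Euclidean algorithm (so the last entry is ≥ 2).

[2; 2, 1, 7, 7, 9]

3519 = 2*1499 + 521
1499 = 2*521 + 457
521 = 1*457 + 64
457 = 7*64 + 9
64 = 7*9 + 1
9 = 9*1 + 0  (stop)
So 3519/1499 = [2; 2, 1, 7, 7, 9].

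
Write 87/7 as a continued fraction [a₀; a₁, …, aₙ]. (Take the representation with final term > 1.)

87 = 12×7 + 3
7 = 2×3 + 1
3 = 3×1 + 0  (stop)
So 87/7 = [12; 2, 3].

[12; 2, 3]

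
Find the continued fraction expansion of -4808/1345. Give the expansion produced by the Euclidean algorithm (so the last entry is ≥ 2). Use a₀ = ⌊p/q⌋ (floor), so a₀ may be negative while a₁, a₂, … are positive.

-4808 = -4×1345 + 572
1345 = 2×572 + 201
572 = 2×201 + 170
201 = 1×170 + 31
170 = 5×31 + 15
31 = 2×15 + 1
15 = 15×1 + 0  (stop)
So -4808/1345 = [-4; 2, 2, 1, 5, 2, 15].

[-4; 2, 2, 1, 5, 2, 15]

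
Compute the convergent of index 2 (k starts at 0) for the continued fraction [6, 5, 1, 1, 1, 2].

37/6

Using pₖ = aₖpₖ₋₁ + pₖ₋₂, qₖ = aₖqₖ₋₁ + qₖ₋₂ (with p₋₁=1, p₋₂=0, q₋₁=0, q₋₂=1):
  k=0: a=6, p=6, q=1
  k=1: a=5, p=31, q=5
  k=2: a=1, p=37, q=6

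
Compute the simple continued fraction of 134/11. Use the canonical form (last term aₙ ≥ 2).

134 = 12×11 + 2
11 = 5×2 + 1
2 = 2×1 + 0  (stop)
So 134/11 = [12; 5, 2].

[12; 5, 2]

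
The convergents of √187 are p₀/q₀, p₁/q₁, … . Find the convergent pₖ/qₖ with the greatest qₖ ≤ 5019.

46549/3404

√187 = [13; 1, 2, 13, 2, 1, 26, …] (period length 6).
Convergents:
  p_0/q_0 = 13/1
  p_1/q_1 = 14/1
  p_2/q_2 = 41/3
  p_3/q_3 = 547/40
  p_4/q_4 = 1135/83
  p_5/q_5 = 1682/123
  p_6/q_6 = 44867/3281
  p_7/q_7 = 46549/3404
  p_8/q_8 = 137965/10089
q_7 = 3404 ≤ 5019 < 10089 = q_8, so the answer is 46549/3404.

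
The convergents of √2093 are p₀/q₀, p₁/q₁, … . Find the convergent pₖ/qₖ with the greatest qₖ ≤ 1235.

√2093 = [45; 1, 2, 1, 90, …] (period length 4).
Convergents:
  p_0/q_0 = 45/1
  p_1/q_1 = 46/1
  p_2/q_2 = 137/3
  p_3/q_3 = 183/4
  p_4/q_4 = 16607/363
  p_5/q_5 = 16790/367
  p_6/q_6 = 50187/1097
  p_7/q_7 = 66977/1464
q_6 = 1097 ≤ 1235 < 1464 = q_7, so the answer is 50187/1097.

50187/1097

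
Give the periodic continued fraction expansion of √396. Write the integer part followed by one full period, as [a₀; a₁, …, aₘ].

[19; 1, 8, 1, 38]

a₀ = ⌊√396⌋ = 19.
With m₀=0, d₀=1 and mₖ₊₁ = dₖaₖ − mₖ, dₖ₊₁ = (n − mₖ₊₁²)/dₖ, aₖ₊₁ = ⌊(a₀+mₖ₊₁)/dₖ₊₁⌋:
  k=1: m=19, d=35, a=1
  k=2: m=16, d=4, a=8
  k=3: m=16, d=35, a=1
  k=4: m=19, d=1, a=38
d=1 and a=2a₀=38 at k=4, so the next step gives (m, d) = (19, 35) again — its k=1 value — and the period has length 4.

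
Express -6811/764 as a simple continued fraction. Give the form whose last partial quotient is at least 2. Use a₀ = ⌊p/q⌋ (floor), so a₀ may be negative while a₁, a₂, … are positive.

[-9; 11, 1, 3, 16]

-6811 = -9×764 + 65
764 = 11×65 + 49
65 = 1×49 + 16
49 = 3×16 + 1
16 = 16×1 + 0  (stop)
So -6811/764 = [-9; 11, 1, 3, 16].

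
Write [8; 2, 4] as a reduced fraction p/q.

Fold from the inside: start with 4/1.
  2 + 1/4 = 9/4
  8 + 4/9 = 76/9

76/9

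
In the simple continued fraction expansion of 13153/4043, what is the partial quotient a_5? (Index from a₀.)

13153 = 3·4043 + 1024   →  a_0 = 3
4043 = 3·1024 + 971   →  a_1 = 3
1024 = 1·971 + 53   →  a_2 = 1
971 = 18·53 + 17   →  a_3 = 18
53 = 3·17 + 2   →  a_4 = 3
17 = 8·2 + 1   →  a_5 = 8

8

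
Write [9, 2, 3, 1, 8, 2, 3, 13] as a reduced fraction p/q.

72778/7707

Using pₖ = aₖpₖ₋₁ + pₖ₋₂ and qₖ = aₖqₖ₋₁ + qₖ₋₂:
  k=0: a=9, p=9, q=1
  k=1: a=2, p=19, q=2
  k=2: a=3, p=66, q=7
  k=3: a=1, p=85, q=9
  k=4: a=8, p=746, q=79
  k=5: a=2, p=1577, q=167
  k=6: a=3, p=5477, q=580
  k=7: a=13, p=72778, q=7707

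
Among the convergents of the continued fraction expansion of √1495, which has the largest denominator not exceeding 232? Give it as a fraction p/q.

√1495 = [38; 1, 1, 1, 76, …] (period length 4).
Convergents:
  p_0/q_0 = 38/1
  p_1/q_1 = 39/1
  p_2/q_2 = 77/2
  p_3/q_3 = 116/3
  p_4/q_4 = 8893/230
  p_5/q_5 = 9009/233
q_4 = 230 ≤ 232 < 233 = q_5, so the answer is 8893/230.

8893/230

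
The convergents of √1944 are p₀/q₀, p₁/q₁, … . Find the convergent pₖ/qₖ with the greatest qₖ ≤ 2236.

√1944 = [44; 11, 88, …] (period length 2).
Convergents:
  p_0/q_0 = 44/1
  p_1/q_1 = 485/11
  p_2/q_2 = 42724/969
  p_3/q_3 = 470449/10670
q_2 = 969 ≤ 2236 < 10670 = q_3, so the answer is 42724/969.

42724/969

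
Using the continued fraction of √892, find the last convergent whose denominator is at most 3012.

√892 = [29; 1, 6, 2, 14, 2, 6, 1, 58, …] (period length 8).
Convergents:
  p_0/q_0 = 29/1
  p_1/q_1 = 30/1
  p_2/q_2 = 209/7
  p_3/q_3 = 448/15
  p_4/q_4 = 6481/217
  p_5/q_5 = 13410/449
  p_6/q_6 = 86941/2911
  p_7/q_7 = 100351/3360
q_6 = 2911 ≤ 3012 < 3360 = q_7, so the answer is 86941/2911.

86941/2911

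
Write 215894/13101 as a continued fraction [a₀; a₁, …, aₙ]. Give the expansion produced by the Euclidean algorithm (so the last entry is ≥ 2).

[16; 2, 11, 1, 1, 12, 2, 10]

215894 = 16·13101 + 6278
13101 = 2·6278 + 545
6278 = 11·545 + 283
545 = 1·283 + 262
283 = 1·262 + 21
262 = 12·21 + 10
21 = 2·10 + 1
10 = 10·1 + 0  (stop)
So 215894/13101 = [16; 2, 11, 1, 1, 12, 2, 10].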